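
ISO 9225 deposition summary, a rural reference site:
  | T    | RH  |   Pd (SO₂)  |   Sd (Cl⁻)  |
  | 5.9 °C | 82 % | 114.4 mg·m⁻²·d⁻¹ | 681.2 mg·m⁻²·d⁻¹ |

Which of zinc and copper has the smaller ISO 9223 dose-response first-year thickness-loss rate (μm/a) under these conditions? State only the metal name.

copper

zinc: f(T) = +0.038·(T−10) [T≤10 °C] = -0.1558
  Pd branch = 0.0129·Pd^0.44·e^(0.046·RH+f) = 3.862 μm/a
  Cl⁻ term: 0.0175·681.2^0.57·exp(0.008·82+0.085·5.9) = 2.295
  sum: 3.862 + 2.295 → r_corr = 6.156 μm/a
copper: f(T) = +0.126·(T−10) [T≤10 °C] = -0.5166
  Pd branch = 0.0053·Pd^0.26·e^(0.059·RH+f) = 1.368 μm/a
  Cl⁻ term: 0.01025·681.2^0.27·exp(0.036·82+0.049·5.9) = 1.525
  r_corr = 1.368 + 1.525 = 2.894 μm/a
Ordering by μm/a: zinc (6.16) > copper (2.89)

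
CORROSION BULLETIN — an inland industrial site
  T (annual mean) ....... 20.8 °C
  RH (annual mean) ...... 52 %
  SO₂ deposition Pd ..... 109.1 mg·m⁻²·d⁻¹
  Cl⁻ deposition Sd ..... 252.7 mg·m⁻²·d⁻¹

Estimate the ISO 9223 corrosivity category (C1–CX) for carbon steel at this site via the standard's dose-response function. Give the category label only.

C4

carbon steel: f(T) = -0.054·(T−10) [T>10 °C] = -0.5832
  Pd branch = 1.77·Pd^0.52·e^(0.02·RH+f) = 32.06 μm/a
  Cl⁻ term: 0.102·252.7^0.62·exp(0.033·52+0.04·20.8) = 40.25
  sum: 32.06 + 40.25 → r_corr = 72.32 μm/a
72.3 μm/a falls in (50, 80] for carbon steel → category C4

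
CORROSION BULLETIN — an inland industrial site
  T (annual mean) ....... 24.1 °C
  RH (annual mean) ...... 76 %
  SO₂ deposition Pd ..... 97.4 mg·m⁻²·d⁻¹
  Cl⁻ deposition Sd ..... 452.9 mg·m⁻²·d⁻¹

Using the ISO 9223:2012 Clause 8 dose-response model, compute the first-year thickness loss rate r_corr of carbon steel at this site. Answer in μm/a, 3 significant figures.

carbon steel: f(T) = -0.054·(T−10) [T>10 °C] = -0.7614
  Pd branch = 1.77·Pd^0.52·e^(0.02·RH+f) = 40.88 μm/a
  Sd branch = 0.102·Sd^0.62·e^(0.033·RH+0.04·T) = 145.6 μm/a
  sum: 40.88 + 145.6 → r_corr = 186.5 μm/a

r_corr = 186 μm/a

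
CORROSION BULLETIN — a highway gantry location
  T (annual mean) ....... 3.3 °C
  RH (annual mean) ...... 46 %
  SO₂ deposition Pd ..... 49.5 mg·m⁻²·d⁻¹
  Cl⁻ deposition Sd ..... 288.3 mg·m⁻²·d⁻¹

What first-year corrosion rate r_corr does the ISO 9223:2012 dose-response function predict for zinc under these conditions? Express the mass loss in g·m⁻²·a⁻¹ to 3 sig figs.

zinc: f(T) = +0.038·(T−10) [T≤10 °C] = -0.2546
  sulphur-dioxide contribution → 0.462 μm/a
  chloride contribution → 0.8449 μm/a
  total first-year rate 1.307 μm/a
Convert to mass loss: 1.307 μm/a × 7.14 g/cm³ = 9.331 g·m⁻²·a⁻¹

r_corr = 9.33 g·m⁻²·a⁻¹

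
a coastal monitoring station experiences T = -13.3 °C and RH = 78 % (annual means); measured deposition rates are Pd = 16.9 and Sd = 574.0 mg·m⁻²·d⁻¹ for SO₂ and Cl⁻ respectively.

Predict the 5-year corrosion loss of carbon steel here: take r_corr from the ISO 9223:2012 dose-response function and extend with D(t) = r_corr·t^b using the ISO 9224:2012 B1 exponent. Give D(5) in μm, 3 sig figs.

carbon steel: T≤10 °C ⇒ hinge +0.150·(-13.3−10) = -3.4950
  SO₂ term: 1.77·16.9^0.52·exp(0.02·78-3.4950) = 1.112
  Cl⁻ term: 0.102·574.0^0.62·exp(0.033·78+0.04·-13.3) = 40.36
  sum: 1.112 + 40.36 → r_corr = 41.47 μm/a
Long-term exponent b (ISO 9224 Table 2, B1) = 0.523
  D(5) = 41.47 × 5^0.523 = 41.47 × 2.32 = 96.23 μm

D(5) = 96.2 μm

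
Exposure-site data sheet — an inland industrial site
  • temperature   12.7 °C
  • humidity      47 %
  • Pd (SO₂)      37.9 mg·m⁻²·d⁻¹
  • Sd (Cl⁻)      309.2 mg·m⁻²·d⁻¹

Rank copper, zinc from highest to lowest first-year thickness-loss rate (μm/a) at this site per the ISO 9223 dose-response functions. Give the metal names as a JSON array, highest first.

copper: T>10 °C ⇒ hinge -0.080·(12.7−10) = -0.2160
  Pd branch = 0.0053·Pd^0.26·e^(0.059·RH+f) = 0.1759 μm/a
  Cl⁻ term: 0.01025·309.2^0.27·exp(0.036·47+0.049·12.7) = 0.4877
  sum: 0.1759 + 0.4877 → r_corr = 0.6636 μm/a
zinc: temperature factor f = -0.071·(2.7) = -0.1917
  Pd branch = 0.0129·Pd^0.44·e^(0.046·RH+f) = 0.458 μm/a
  Cl⁻ term: 0.0175·309.2^0.57·exp(0.008·47+0.085·12.7) = 1.971
  sum: 0.458 + 1.971 → r_corr = 2.429 μm/a
Ordering by μm/a: zinc (2.43) > copper (0.664)

["zinc", "copper"]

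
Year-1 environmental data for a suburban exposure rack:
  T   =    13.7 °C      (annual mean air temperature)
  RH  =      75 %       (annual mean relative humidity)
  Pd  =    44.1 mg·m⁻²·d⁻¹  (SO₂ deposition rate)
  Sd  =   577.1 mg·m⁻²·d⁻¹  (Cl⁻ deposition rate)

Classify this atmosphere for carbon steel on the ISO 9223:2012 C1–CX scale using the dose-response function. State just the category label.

carbon steel: temperature factor f = -0.054·(3.7) = -0.1998
  sulphur-dioxide contribution → 46.53 μm/a
  chloride contribution → 108 μm/a
  ⇒ r_corr(carbon steel) = 154.5 μm/a
ISO 9223 Table 2 (carbon steel): 80 < 155 ≤ 200 μm/a ⇒ C5

C5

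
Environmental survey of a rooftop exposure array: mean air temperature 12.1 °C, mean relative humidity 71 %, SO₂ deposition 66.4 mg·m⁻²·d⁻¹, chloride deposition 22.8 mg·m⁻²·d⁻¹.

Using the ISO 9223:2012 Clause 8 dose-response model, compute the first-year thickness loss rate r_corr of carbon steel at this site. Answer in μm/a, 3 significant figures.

r_corr = 69.9 μm/a

carbon steel: f(T) = -0.054·(T−10) [T>10 °C] = -0.1134
  SO₂ term: 1.77·66.4^0.52·exp(0.02·71-0.1134) = 57.94
  Sd branch = 0.102·Sd^0.62·e^(0.033·RH+0.04·T) = 11.97 μm/a
  sum: 57.94 + 11.97 → r_corr = 69.91 μm/a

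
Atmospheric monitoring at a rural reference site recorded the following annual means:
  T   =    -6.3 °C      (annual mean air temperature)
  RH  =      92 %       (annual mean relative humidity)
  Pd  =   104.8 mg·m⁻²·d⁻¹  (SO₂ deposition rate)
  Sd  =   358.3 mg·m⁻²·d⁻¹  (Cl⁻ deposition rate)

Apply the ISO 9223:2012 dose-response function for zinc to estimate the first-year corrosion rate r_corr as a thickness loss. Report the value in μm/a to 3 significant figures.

r_corr = 4.31 μm/a

zinc: T≤10 °C ⇒ hinge +0.038·(-6.3−10) = -0.6194
  SO₂ term: 0.0129·104.8^0.44·exp(0.046·92-0.6194) = 3.702
  Cl⁻ term: 0.0175·358.3^0.57·exp(0.008·92+0.085·-6.3) = 0.611
  r_corr = 3.702 + 0.611 = 4.313 μm/a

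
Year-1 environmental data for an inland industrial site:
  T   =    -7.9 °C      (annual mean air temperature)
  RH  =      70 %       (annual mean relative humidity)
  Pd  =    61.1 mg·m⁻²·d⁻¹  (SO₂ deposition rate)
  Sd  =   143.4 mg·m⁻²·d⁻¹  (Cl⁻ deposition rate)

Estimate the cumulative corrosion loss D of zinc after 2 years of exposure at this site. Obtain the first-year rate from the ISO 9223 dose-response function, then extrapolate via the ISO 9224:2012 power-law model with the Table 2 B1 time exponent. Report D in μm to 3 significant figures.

D(2) = 2.22 μm

zinc: T≤10 °C ⇒ hinge +0.038·(-7.9−10) = -0.6802
  SO₂ term: 0.0129·61.1^0.44·exp(0.046·70-0.6802) = 0.9988
  Cl⁻ term: 0.0175·143.4^0.57·exp(0.008·70+0.085·-7.9) = 0.2654
  r_corr = 0.9988 + 0.2654 = 1.264 μm/a
Long-term exponent b (ISO 9224 Table 2, B1) = 0.813
  D(2) = 1.264 × 2^0.813 = 1.264 × 1.757 = 2.221 μm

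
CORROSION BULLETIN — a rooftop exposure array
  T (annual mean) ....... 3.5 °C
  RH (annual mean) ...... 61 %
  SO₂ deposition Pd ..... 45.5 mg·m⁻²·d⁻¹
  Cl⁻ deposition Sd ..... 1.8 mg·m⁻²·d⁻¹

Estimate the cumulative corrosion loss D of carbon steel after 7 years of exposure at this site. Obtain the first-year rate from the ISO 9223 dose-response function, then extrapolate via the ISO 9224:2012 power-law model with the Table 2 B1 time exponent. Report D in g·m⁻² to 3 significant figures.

carbon steel: temperature factor f = +0.150·(-6.5) = -0.9750
  Pd branch = 1.77·Pd^0.52·e^(0.02·RH+f) = 16.46 μm/a
  Cl⁻ term: 0.102·1.8^0.62·exp(0.033·61+0.04·3.5) = 1.264
  sum: 16.46 + 1.264 → r_corr = 17.73 μm/a
ISO 9224: D(t) = r_corr · t^b with b = 0.523 (carbon steel, B1)
  D(7) = 17.73 × 7^0.523 = 17.73 × 2.767 = 49.05 μm
  Mass loss = 49.05 μm × 7.85 g/cm³ = 385.1 g·m⁻²

D(7) = 385 g·m⁻²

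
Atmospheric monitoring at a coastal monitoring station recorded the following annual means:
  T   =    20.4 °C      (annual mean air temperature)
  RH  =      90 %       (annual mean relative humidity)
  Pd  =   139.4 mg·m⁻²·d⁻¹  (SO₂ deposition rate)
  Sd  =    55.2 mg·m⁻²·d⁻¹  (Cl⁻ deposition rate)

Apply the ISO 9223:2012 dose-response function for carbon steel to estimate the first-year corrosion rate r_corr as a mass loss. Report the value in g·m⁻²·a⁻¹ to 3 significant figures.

carbon steel: T>10 °C ⇒ hinge -0.054·(20.4−10) = -0.5616
  Pd branch = 1.77·Pd^0.52·e^(0.02·RH+f) = 79.58 μm/a
  Cl⁻ term: 0.102·55.2^0.62·exp(0.033·90+0.04·20.4) = 54.06
  sum: 79.58 + 54.06 → r_corr = 133.6 μm/a
Convert to mass loss: 133.6 μm/a × 7.85 g/cm³ = 1049 g·m⁻²·a⁻¹

r_corr = 1.05e+03 g·m⁻²·a⁻¹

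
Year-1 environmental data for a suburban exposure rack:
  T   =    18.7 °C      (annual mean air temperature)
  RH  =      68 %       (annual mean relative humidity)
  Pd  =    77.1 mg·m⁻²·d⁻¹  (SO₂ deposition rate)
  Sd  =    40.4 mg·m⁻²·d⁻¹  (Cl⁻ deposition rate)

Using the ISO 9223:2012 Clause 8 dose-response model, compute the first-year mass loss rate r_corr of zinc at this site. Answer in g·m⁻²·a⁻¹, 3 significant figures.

r_corr = 16.4 g·m⁻²·a⁻¹

zinc: temperature factor f = -0.071·(8.7) = -0.6177
  sulphur-dioxide contribution → 1.074 μm/a
  chloride contribution → 1.217 μm/a
  ⇒ r_corr(zinc) = 2.291 μm/a
Convert to mass loss: 2.291 μm/a × 7.14 g/cm³ = 16.36 g·m⁻²·a⁻¹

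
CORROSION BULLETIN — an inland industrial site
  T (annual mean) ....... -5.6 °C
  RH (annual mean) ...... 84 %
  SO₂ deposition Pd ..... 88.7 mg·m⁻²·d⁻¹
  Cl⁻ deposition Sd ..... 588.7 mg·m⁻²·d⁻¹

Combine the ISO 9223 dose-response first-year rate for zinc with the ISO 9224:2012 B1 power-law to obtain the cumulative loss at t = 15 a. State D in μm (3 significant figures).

zinc: temperature factor f = +0.038·(-15.6) = -0.5928
  sulphur-dioxide contribution → 2.445 μm/a
  chloride contribution → 0.8072 μm/a
  total first-year rate 3.253 μm/a
ISO 9224: D(t) = r_corr · t^b with b = 0.813 (zinc, B1)
  D(15) = 3.253 × 15^0.813 = 3.253 × 9.04 = 29.4 μm

D(15) = 29.4 μm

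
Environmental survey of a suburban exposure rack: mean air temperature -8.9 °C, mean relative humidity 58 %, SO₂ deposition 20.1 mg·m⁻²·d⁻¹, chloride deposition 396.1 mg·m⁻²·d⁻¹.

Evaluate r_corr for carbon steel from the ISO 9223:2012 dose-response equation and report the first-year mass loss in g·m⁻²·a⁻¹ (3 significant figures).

r_corr = 168 g·m⁻²·a⁻¹

carbon steel: temperature factor f = +0.150·(-18.9) = -2.8350
  sulphur-dioxide contribution → 1.578 μm/a
  chloride contribution → 19.76 μm/a
  ⇒ r_corr(carbon steel) = 21.34 μm/a
Convert to mass loss: 21.34 μm/a × 7.85 g/cm³ = 167.5 g·m⁻²·a⁻¹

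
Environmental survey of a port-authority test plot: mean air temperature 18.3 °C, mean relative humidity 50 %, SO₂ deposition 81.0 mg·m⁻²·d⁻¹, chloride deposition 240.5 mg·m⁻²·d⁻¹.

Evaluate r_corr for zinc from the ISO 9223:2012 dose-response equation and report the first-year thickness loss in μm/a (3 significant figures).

zinc: f(T) = -0.071·(T−10) [T>10 °C] = -0.5893
  SO₂ term: 0.0129·81.0^0.44·exp(0.046·50-0.5893) = 0.4935
  Cl⁻ term: 0.0175·240.5^0.57·exp(0.008·50+0.085·18.3) = 2.815
  sum: 0.4935 + 2.815 → r_corr = 3.309 μm/a

r_corr = 3.31 μm/a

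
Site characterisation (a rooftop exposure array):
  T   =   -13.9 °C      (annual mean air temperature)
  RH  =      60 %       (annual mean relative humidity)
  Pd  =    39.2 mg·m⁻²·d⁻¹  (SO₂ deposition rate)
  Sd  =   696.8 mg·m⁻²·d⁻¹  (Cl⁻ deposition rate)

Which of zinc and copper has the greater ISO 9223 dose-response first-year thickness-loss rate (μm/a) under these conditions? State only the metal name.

zinc: T≤10 °C ⇒ hinge +0.038·(-13.9−10) = -0.9082
  Pd branch = 0.0129·Pd^0.44·e^(0.046·RH+f) = 0.4129 μm/a
  Cl⁻ term: 0.0175·696.8^0.57·exp(0.008·60+0.085·-13.9) = 0.3622
  sum: 0.4129 + 0.3622 → r_corr = 0.7751 μm/a
copper: T≤10 °C ⇒ hinge +0.126·(-13.9−10) = -3.0114
  Pd branch = 0.0053·Pd^0.26·e^(0.059·RH+f) = 0.02334 μm/a
  Cl⁻ term: 0.01025·696.8^0.27·exp(0.036·60+0.049·-13.9) = 0.2634
  r_corr = 0.02334 + 0.2634 = 0.2868 μm/a
Ordering by μm/a: zinc (0.775) > copper (0.287)

zinc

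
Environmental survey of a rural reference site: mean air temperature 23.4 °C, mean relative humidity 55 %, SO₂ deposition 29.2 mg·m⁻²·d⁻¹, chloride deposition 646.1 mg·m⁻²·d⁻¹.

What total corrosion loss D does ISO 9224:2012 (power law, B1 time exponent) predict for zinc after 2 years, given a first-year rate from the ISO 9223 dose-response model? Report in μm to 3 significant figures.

zinc: temperature factor f = -0.071·(13.4) = -0.9514
  sulphur-dioxide contribution → 0.276 μm/a
  chloride contribution → 7.94 μm/a
  total first-year rate 8.216 μm/a
Power-law: D(2) = r_corr · 2^0.813
  D(2) = 8.216 × 2^0.813 = 8.216 × 1.757 = 14.43 μm

D(2) = 14.4 μm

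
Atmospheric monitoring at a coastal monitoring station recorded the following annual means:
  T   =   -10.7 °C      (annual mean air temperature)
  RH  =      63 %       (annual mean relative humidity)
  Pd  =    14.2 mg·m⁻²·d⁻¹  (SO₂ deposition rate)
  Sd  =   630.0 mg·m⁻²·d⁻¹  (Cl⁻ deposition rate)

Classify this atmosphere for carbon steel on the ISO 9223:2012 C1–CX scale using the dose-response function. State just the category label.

carbon steel: T≤10 °C ⇒ hinge +0.150·(-10.7−10) = -3.1050
  sulphur-dioxide contribution → 1.111 μm/a
  chloride contribution → 28.92 μm/a
  ⇒ r_corr(carbon steel) = 30.03 μm/a
ISO 9223 Table 2 (carbon steel): 25 < 30 ≤ 50 μm/a ⇒ C3

C3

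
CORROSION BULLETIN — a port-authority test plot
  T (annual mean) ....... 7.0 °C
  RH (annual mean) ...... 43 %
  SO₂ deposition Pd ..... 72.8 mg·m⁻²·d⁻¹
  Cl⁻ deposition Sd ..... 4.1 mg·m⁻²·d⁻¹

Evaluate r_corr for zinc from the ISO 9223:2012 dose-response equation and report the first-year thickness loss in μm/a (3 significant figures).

r_corr = 0.649 μm/a

zinc: T≤10 °C ⇒ hinge +0.038·(7.0−10) = -0.1140
  Pd branch = 0.0129·Pd^0.44·e^(0.046·RH+f) = 0.5488 μm/a
  Sd branch = 0.0175·Sd^0.57·e^(0.008·RH+0.085·T) = 0.1 μm/a
  r_corr = 0.5488 + 0.1 = 0.6489 μm/a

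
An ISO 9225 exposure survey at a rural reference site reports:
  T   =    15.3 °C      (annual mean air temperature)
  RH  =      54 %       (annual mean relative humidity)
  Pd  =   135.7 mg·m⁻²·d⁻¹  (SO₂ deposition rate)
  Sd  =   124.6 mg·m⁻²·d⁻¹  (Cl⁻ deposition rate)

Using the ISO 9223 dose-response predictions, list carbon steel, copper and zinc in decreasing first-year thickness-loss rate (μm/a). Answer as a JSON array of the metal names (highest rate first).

["carbon steel", "zinc", "copper"]

carbon steel: temperature factor f = -0.054·(5.3) = -0.2862
  sulphur-dioxide contribution → 50.31 μm/a
  chloride contribution → 22.26 μm/a
  ⇒ r_corr(carbon steel) = 72.57 μm/a
copper: f(T) = -0.080·(T−10) [T>10 °C] = -0.4240
  sulphur-dioxide contribution → 0.3008 μm/a
  chloride contribution → 0.5577 μm/a
  ⇒ r_corr(copper) = 0.8585 μm/a
zinc: temperature factor f = -0.071·(5.3) = -0.3763
  sulphur-dioxide contribution → 0.9211 μm/a
  chloride contribution → 1.548 μm/a
  total first-year rate 2.47 μm/a
Ordering by μm/a: carbon steel (72.6) > zinc (2.47) > copper (0.858)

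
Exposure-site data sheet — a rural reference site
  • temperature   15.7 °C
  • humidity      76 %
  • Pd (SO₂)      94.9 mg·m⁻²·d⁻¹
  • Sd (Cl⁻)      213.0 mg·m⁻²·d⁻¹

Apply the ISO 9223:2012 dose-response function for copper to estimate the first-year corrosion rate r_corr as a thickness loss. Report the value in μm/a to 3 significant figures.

copper: temperature factor f = -0.080·(5.7) = -0.4560
  sulphur-dioxide contribution → 0.9721 μm/a
  chloride contribution → 1.451 μm/a
  total first-year rate 2.423 μm/a

r_corr = 2.42 μm/a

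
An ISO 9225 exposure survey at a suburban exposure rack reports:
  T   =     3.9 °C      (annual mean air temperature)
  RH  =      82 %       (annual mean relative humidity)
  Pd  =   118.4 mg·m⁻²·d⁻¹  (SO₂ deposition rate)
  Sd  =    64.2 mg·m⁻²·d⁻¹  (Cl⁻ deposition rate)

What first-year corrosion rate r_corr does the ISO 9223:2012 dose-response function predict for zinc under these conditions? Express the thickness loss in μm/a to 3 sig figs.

zinc: temperature factor f = +0.038·(-6.1) = -0.2318
  sulphur-dioxide contribution → 3.634 μm/a
  chloride contribution → 0.5037 μm/a
  ⇒ r_corr(zinc) = 4.137 μm/a

r_corr = 4.14 μm/a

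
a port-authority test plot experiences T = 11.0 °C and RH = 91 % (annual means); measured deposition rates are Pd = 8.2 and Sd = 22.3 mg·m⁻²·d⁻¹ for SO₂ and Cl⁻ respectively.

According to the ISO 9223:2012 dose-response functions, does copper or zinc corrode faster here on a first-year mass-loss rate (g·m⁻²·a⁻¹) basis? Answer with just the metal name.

copper

copper: f(T) = -0.080·(T−10) [T>10 °C] = -0.0800
  Pd branch = 0.0053·Pd^0.26·e^(0.059·RH+f) = 1.815 μm/a
  Sd branch = 0.01025·Sd^0.27·e^(0.036·RH+0.049·T) = 1.075 μm/a
  sum: 1.815 + 1.075 → r_corr = 2.89 μm/a
  mass loss = 2.89 μm/a × 8.96 g/cm³ = 25.9 g·m⁻²·a⁻¹
zinc: T>10 °C ⇒ hinge -0.071·(11.0−10) = -0.0710
  Pd branch = 0.0129·Pd^0.44·e^(0.046·RH+f) = 1.994 μm/a
  Cl⁻ term: 0.0175·22.3^0.57·exp(0.008·91+0.085·11.0) = 0.5418
  sum: 1.994 + 0.5418 → r_corr = 2.536 μm/a
  mass loss = 2.536 μm/a × 7.14 g/cm³ = 18.11 g·m⁻²·a⁻¹
Ordering by g·m⁻²·a⁻¹: copper (25.9) > zinc (18.1)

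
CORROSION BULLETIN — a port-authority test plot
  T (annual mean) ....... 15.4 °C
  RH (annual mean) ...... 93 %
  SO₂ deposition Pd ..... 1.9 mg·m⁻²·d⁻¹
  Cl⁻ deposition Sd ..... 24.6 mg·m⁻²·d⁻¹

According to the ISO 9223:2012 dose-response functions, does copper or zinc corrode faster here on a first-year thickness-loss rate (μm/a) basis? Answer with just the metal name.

copper: f(T) = -0.080·(T−10) [T>10 °C] = -0.4320
  SO₂ term: 0.0053·1.9^0.26·exp(0.059·93-0.4320) = 0.982
  Sd branch = 0.01025·Sd^0.27·e^(0.036·RH+0.049·T) = 1.472 μm/a
  sum: 0.982 + 1.472 → r_corr = 2.454 μm/a
zinc: f(T) = -0.071·(T−10) [T>10 °C] = -0.3834
  Pd branch = 0.0129·Pd^0.44·e^(0.046·RH+f) = 0.8407 μm/a
  Cl⁻ term: 0.0175·24.6^0.57·exp(0.008·93+0.085·15.4) = 0.8462
  sum: 0.8407 + 0.8462 → r_corr = 1.687 μm/a
Ordering by μm/a: copper (2.45) > zinc (1.69)

copper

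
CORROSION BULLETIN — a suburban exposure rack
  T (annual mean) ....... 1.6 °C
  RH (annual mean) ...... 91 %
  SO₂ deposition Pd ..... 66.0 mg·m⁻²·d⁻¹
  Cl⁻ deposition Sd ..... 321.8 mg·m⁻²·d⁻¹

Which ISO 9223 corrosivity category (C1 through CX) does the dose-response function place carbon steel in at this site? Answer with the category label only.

C5

carbon steel: temperature factor f = +0.150·(-8.4) = -1.2600
  sulphur-dioxide contribution → 27.37 μm/a
  chloride contribution → 78.58 μm/a
  ⇒ r_corr(carbon steel) = 105.9 μm/a
Category bounds: 80…200 μm/a bracket r_corr ⇒ C5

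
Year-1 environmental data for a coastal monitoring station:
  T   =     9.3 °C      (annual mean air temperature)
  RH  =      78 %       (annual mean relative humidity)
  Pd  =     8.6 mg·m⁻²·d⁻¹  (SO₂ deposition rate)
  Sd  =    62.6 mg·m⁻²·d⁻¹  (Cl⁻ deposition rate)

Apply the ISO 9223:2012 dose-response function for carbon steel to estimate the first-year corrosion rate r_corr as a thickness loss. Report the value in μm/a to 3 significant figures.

r_corr = 48.4 μm/a

carbon steel: T≤10 °C ⇒ hinge +0.150·(9.3−10) = -0.1050
  SO₂ term: 1.77·8.6^0.52·exp(0.02·78-0.1050) = 23.22
  Cl⁻ term: 0.102·62.6^0.62·exp(0.033·78+0.04·9.3) = 25.23
  sum: 23.22 + 25.23 → r_corr = 48.45 μm/a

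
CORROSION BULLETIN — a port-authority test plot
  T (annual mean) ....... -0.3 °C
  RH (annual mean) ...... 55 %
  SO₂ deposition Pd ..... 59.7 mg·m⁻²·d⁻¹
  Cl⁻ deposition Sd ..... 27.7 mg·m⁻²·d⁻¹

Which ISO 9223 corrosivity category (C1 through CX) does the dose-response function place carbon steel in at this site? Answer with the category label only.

carbon steel: temperature factor f = +0.150·(-10.3) = -1.5450
  sulphur-dioxide contribution → 9.511 μm/a
  chloride contribution → 4.853 μm/a
  ⇒ r_corr(carbon steel) = 14.36 μm/a
ISO 9223 Table 2 (carbon steel): 1.3 < 14.4 ≤ 25 μm/a ⇒ C2

C2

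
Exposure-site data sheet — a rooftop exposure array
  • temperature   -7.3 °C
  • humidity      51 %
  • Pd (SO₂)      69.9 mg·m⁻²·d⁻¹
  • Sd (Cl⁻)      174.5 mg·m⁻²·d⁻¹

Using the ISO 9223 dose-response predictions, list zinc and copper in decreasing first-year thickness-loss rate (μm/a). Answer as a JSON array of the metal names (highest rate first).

zinc: f(T) = +0.038·(T−10) [T≤10 °C] = -0.6574
  SO₂ term: 0.0129·69.9^0.44·exp(0.046·51-0.6574) = 0.4524
  Sd branch = 0.0175·Sd^0.57·e^(0.008·RH+0.085·T) = 0.2683 μm/a
  sum: 0.4524 + 0.2683 → r_corr = 0.7207 μm/a
copper: f(T) = +0.126·(T−10) [T≤10 °C] = -2.1798
  SO₂ term: 0.0053·69.9^0.26·exp(0.059·51-2.1798) = 0.03664
  Cl⁻ term: 0.01025·174.5^0.27·exp(0.036·51+0.049·-7.3) = 0.1811
  sum: 0.03664 + 0.1811 → r_corr = 0.2178 μm/a
Ordering by μm/a: zinc (0.721) > copper (0.218)

["zinc", "copper"]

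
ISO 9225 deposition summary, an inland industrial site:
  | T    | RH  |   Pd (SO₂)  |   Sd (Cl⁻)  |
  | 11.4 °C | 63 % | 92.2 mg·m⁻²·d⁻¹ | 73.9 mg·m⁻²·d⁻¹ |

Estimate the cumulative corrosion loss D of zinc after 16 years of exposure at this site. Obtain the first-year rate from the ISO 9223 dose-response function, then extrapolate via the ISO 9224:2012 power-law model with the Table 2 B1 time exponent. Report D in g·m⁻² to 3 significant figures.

zinc: f(T) = -0.071·(T−10) [T>10 °C] = -0.0994
  sulphur-dioxide contribution → 1.551 μm/a
  chloride contribution → 0.8869 μm/a
  ⇒ r_corr(zinc) = 2.437 μm/a
Long-term exponent b (ISO 9224 Table 2, B1) = 0.813
  D(16) = 2.437 × 16^0.813 = 2.437 × 9.527 = 23.22 μm
  Mass loss = 23.22 μm × 7.14 g/cm³ = 165.8 g·m⁻²

D(16) = 166 g·m⁻²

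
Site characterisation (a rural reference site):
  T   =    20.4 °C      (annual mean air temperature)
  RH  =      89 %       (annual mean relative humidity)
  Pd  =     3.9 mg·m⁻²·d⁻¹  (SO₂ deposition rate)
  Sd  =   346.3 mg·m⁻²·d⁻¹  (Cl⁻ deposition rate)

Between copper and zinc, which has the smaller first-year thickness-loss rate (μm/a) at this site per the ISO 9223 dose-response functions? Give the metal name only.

copper

copper: T>10 °C ⇒ hinge -0.080·(20.4−10) = -0.8320
  Pd branch = 0.0053·Pd^0.26·e^(0.059·RH+f) = 0.6268 μm/a
  Cl⁻ term: 0.01025·346.3^0.27·exp(0.036·89+0.049·20.4) = 3.326
  r_corr = 0.6268 + 3.326 = 3.953 μm/a
zinc: temperature factor f = -0.071·(10.4) = -0.7384
  SO₂ term: 0.0129·3.9^0.44·exp(0.046·89-0.7384) = 0.6729
  Cl⁻ term: 0.0175·346.3^0.57·exp(0.008·89+0.085·20.4) = 5.66
  sum: 0.6729 + 5.66 → r_corr = 6.333 μm/a
Ordering by μm/a: zinc (6.33) > copper (3.95)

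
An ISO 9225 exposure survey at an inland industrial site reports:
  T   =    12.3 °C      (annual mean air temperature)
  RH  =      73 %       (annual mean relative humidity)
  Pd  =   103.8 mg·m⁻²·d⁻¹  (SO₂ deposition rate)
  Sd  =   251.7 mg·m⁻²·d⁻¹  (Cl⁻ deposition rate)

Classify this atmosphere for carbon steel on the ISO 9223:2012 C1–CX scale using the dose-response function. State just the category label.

C5

carbon steel: T>10 °C ⇒ hinge -0.054·(12.3−10) = -0.1242
  sulphur-dioxide contribution → 75.25 μm/a
  chloride contribution → 57.15 μm/a
  total first-year rate 132.4 μm/a
ISO 9223 Table 2 (carbon steel): 80 < 132 ≤ 200 μm/a ⇒ C5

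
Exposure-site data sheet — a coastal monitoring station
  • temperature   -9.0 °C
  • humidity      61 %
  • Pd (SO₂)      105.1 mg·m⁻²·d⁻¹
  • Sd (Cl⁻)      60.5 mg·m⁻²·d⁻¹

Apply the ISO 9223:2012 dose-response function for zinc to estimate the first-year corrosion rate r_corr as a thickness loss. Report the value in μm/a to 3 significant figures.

r_corr = 0.941 μm/a

zinc: temperature factor f = +0.038·(-19.0) = -0.7220
  SO₂ term: 0.0129·105.1^0.44·exp(0.046·61-0.7220) = 0.8038
  Sd branch = 0.0175·Sd^0.57·e^(0.008·RH+0.085·T) = 0.1375 μm/a
  r_corr = 0.8038 + 0.1375 = 0.9413 μm/a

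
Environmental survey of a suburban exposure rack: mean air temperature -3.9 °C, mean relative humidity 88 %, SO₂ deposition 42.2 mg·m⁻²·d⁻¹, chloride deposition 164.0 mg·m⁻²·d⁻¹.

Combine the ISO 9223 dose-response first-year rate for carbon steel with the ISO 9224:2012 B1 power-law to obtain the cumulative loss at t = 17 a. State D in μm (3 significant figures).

carbon steel: temperature factor f = +0.150·(-13.9) = -2.0850
  Pd branch = 1.77·Pd^0.52·e^(0.02·RH+f) = 8.953 μm/a
  Sd branch = 0.102·Sd^0.62·e^(0.033·RH+0.04·T) = 37.6 μm/a
  sum: 8.953 + 37.6 → r_corr = 46.56 μm/a
ISO 9224: D(t) = r_corr · t^b with b = 0.523 (carbon steel, B1)
  D(17) = 46.56 × 17^0.523 = 46.56 × 4.401 = 204.9 μm

D(17) = 205 μm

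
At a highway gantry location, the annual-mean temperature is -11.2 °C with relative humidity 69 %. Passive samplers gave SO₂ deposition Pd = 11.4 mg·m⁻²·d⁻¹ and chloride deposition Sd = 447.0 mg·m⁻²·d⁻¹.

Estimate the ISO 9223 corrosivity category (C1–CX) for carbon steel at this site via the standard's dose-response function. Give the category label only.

carbon steel: temperature factor f = +0.150·(-21.2) = -3.1800
  SO₂ term: 1.77·11.4^0.52·exp(0.02·69-3.1800) = 1.037
  Sd branch = 0.102·Sd^0.62·e^(0.033·RH+0.04·T) = 27.93 μm/a
  r_corr = 1.037 + 27.93 = 28.97 μm/a
29 μm/a falls in (25, 50] for carbon steel → category C3

C3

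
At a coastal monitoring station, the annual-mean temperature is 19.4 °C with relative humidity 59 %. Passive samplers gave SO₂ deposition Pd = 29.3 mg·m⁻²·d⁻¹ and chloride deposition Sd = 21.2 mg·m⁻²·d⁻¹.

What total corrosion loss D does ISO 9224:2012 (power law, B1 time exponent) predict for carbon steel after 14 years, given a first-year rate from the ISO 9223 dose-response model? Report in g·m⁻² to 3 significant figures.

carbon steel: T>10 °C ⇒ hinge -0.054·(19.4−10) = -0.5076
  sulphur-dioxide contribution → 20.08 μm/a
  chloride contribution → 10.32 μm/a
  total first-year rate 30.4 μm/a
Long-term exponent b (ISO 9224 Table 2, B1) = 0.523
  D(14) = 30.4 × 14^0.523 = 30.4 × 3.976 = 120.8 μm
  Mass loss = 120.8 μm × 7.85 g/cm³ = 948.7 g·m⁻²

D(14) = 949 g·m⁻²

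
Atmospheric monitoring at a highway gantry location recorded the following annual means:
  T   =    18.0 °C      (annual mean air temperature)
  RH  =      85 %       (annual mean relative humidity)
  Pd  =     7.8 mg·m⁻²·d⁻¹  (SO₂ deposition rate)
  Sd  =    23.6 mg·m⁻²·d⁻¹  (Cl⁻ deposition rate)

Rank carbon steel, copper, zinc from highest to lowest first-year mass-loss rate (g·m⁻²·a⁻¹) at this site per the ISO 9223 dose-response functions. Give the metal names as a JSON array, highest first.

["carbon steel", "copper", "zinc"]

carbon steel: f(T) = -0.054·(T−10) [T>10 °C] = -0.4320
  SO₂ term: 1.77·7.8^0.52·exp(0.02·85-0.4320) = 18.3
  Sd branch = 0.102·Sd^0.62·e^(0.033·RH+0.04·T) = 24.59 μm/a
  r_corr = 18.3 + 24.59 = 42.89 μm/a
  mass loss = 42.89 μm/a × 7.85 g/cm³ = 336.7 g·m⁻²·a⁻¹
copper: temperature factor f = -0.080·(8.0) = -0.6400
  Pd branch = 0.0053·Pd^0.26·e^(0.059·RH+f) = 0.7182 μm/a
  Cl⁻ term: 0.01025·23.6^0.27·exp(0.036·85+0.049·18.0) = 1.24
  r_corr = 0.7182 + 1.24 = 1.958 μm/a
  mass loss = 1.958 μm/a × 8.96 g/cm³ = 17.55 g·m⁻²·a⁻¹
zinc: f(T) = -0.071·(T−10) [T>10 °C] = -0.5680
  Pd branch = 0.0129·Pd^0.44·e^(0.046·RH+f) = 0.9006 μm/a
  Cl⁻ term: 0.0175·23.6^0.57·exp(0.008·85+0.085·18.0) = 0.9669
  r_corr = 0.9006 + 0.9669 = 1.867 μm/a
  mass loss = 1.867 μm/a × 7.14 g/cm³ = 13.33 g·m⁻²·a⁻¹
Ordering by g·m⁻²·a⁻¹: carbon steel (337) > copper (17.5) > zinc (13.3)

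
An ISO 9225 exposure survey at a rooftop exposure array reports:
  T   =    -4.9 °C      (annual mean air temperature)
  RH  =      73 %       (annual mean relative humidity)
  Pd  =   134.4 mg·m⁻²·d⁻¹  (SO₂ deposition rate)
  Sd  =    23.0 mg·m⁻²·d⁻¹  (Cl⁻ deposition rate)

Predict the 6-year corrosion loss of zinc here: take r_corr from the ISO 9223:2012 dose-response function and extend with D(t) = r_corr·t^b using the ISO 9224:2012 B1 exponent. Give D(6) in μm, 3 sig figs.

D(6) = 8.33 μm

zinc: T≤10 °C ⇒ hinge +0.038·(-4.9−10) = -0.5662
  sulphur-dioxide contribution → 1.818 μm/a
  chloride contribution → 0.1236 μm/a
  total first-year rate 1.941 μm/a
Power-law: D(6) = r_corr · 6^0.813
  D(6) = 1.941 × 6^0.813 = 1.941 × 4.292 = 8.332 μm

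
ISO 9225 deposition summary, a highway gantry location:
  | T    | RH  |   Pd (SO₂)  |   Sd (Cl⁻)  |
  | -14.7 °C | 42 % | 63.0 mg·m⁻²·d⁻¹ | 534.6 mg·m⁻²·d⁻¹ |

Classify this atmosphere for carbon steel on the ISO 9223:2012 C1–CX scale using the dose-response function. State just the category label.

carbon steel: f(T) = +0.150·(T−10) [T≤10 °C] = -3.7050
  sulphur-dioxide contribution → 0.8697 μm/a
  chloride contribution → 11.13 μm/a
  total first-year rate 12 μm/a
12 μm/a falls in (1.3, 25] for carbon steel → category C2

C2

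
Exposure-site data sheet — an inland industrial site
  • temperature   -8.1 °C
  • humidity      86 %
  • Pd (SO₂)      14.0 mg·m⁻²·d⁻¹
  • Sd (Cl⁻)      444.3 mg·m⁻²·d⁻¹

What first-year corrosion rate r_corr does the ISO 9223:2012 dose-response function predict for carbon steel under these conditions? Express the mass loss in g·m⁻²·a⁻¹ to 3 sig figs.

r_corr = 454 g·m⁻²·a⁻¹

carbon steel: f(T) = +0.150·(T−10) [T≤10 °C] = -2.7150
  SO₂ term: 1.77·14.0^0.52·exp(0.02·86-2.7150) = 2.581
  Sd branch = 0.102·Sd^0.62·e^(0.033·RH+0.04·T) = 55.2 μm/a
  r_corr = 2.581 + 55.2 = 57.79 μm/a
Convert to mass loss: 57.79 μm/a × 7.85 g/cm³ = 453.6 g·m⁻²·a⁻¹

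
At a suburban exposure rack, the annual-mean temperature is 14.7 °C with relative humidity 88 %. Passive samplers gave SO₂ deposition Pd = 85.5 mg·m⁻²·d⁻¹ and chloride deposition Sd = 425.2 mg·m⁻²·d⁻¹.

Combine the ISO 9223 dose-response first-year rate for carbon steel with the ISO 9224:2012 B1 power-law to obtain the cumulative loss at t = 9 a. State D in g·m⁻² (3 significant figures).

carbon steel: T>10 °C ⇒ hinge -0.054·(14.7−10) = -0.2538
  SO₂ term: 1.77·85.5^0.52·exp(0.02·88-0.2538) = 80.67
  Cl⁻ term: 0.102·425.2^0.62·exp(0.033·88+0.04·14.7) = 142.9
  sum: 80.67 + 142.9 → r_corr = 223.5 μm/a
ISO 9224: D(t) = r_corr · t^b with b = 0.523 (carbon steel, B1)
  D(9) = 223.5 × 9^0.523 = 223.5 × 3.156 = 705.3 μm
  Mass loss = 705.3 μm × 7.85 g/cm³ = 5537 g·m⁻²

D(9) = 5.54e+03 g·m⁻²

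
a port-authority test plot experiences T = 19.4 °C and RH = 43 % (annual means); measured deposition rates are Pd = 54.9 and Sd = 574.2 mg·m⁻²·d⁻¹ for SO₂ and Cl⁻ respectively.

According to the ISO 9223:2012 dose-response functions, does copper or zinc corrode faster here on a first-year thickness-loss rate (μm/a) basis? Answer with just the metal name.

zinc

copper: T>10 °C ⇒ hinge -0.080·(19.4−10) = -0.7520
  SO₂ term: 0.0053·54.9^0.26·exp(0.059·43-0.7520) = 0.08949
  Sd branch = 0.01025·Sd^0.27·e^(0.036·RH+0.049·T) = 0.6931 μm/a
  r_corr = 0.08949 + 0.6931 = 0.7826 μm/a
zinc: temperature factor f = -0.071·(9.4) = -0.6674
  SO₂ term: 0.0129·54.9^0.44·exp(0.046·43-0.6674) = 0.2787
  Sd branch = 0.0175·Sd^0.57·e^(0.008·RH+0.085·T) = 4.8 μm/a
  r_corr = 0.2787 + 4.8 = 5.079 μm/a
Ordering by μm/a: zinc (5.08) > copper (0.783)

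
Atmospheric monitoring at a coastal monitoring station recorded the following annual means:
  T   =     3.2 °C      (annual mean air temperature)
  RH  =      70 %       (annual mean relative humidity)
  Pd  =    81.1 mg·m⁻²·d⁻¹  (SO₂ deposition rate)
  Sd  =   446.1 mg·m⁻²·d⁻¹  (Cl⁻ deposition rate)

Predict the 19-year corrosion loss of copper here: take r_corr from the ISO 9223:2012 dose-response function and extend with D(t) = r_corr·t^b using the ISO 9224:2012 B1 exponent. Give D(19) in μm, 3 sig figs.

D(19) = 8.64 μm

copper: f(T) = +0.126·(T−10) [T≤10 °C] = -0.8568
  sulphur-dioxide contribution → 0.4387 μm/a
  chloride contribution → 0.7737 μm/a
  ⇒ r_corr(copper) = 1.212 μm/a
Long-term exponent b (ISO 9224 Table 2, B1) = 0.667
  D(19) = 1.212 × 19^0.667 = 1.212 × 7.127 = 8.641 μm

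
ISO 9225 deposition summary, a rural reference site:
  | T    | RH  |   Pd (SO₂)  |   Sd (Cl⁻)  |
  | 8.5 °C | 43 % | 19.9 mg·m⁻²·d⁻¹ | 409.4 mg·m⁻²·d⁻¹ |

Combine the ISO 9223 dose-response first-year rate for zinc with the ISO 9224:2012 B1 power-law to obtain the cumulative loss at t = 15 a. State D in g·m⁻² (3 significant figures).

D(15) = 122 g·m⁻²

zinc: f(T) = +0.038·(T−10) [T≤10 °C] = -0.0570
  Pd branch = 0.0129·Pd^0.44·e^(0.046·RH+f) = 0.3284 μm/a
  Sd branch = 0.0175·Sd^0.57·e^(0.008·RH+0.085·T) = 1.567 μm/a
  sum: 0.3284 + 1.567 → r_corr = 1.896 μm/a
Power-law: D(15) = r_corr · 15^0.813
  D(15) = 1.896 × 15^0.813 = 1.896 × 9.04 = 17.14 μm
  Mass loss = 17.14 μm × 7.14 g/cm³ = 122.4 g·m⁻²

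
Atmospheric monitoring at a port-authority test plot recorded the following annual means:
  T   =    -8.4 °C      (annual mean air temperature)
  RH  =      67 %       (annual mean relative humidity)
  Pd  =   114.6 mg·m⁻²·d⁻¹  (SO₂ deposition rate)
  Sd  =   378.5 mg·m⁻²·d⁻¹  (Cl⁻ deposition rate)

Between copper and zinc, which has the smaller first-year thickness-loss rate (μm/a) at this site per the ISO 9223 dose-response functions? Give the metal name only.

copper: temperature factor f = +0.126·(-18.4) = -2.3184
  SO₂ term: 0.0053·114.6^0.26·exp(0.059·67-2.3184) = 0.09323
  Cl⁻ term: 0.01025·378.5^0.27·exp(0.036·67+0.049·-8.4) = 0.3763
  sum: 0.09323 + 0.3763 → r_corr = 0.4696 μm/a
zinc: temperature factor f = +0.038·(-18.4) = -0.6992
  SO₂ term: 0.0129·114.6^0.44·exp(0.046·67-0.6992) = 1.126
  Cl⁻ term: 0.0175·378.5^0.57·exp(0.008·67+0.085·-8.4) = 0.4317
  sum: 1.126 + 0.4317 → r_corr = 1.558 μm/a
Ordering by μm/a: zinc (1.56) > copper (0.47)

copper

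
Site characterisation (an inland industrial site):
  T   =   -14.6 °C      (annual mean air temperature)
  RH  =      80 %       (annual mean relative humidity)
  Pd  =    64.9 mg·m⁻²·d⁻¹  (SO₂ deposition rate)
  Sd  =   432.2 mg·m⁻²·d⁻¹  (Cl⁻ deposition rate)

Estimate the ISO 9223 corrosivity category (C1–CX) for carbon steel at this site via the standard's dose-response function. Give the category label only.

C3

carbon steel: T≤10 °C ⇒ hinge +0.150·(-14.6−10) = -3.6900
  sulphur-dioxide contribution → 1.917 μm/a
  chloride contribution → 34.33 μm/a
  total first-year rate 36.24 μm/a
Category bounds: 25…50 μm/a bracket r_corr ⇒ C3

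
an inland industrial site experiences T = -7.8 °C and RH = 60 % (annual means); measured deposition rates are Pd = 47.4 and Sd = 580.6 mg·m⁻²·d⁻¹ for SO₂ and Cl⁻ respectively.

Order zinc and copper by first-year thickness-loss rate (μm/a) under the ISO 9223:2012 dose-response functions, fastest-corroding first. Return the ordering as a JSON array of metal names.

zinc: f(T) = +0.038·(T−10) [T≤10 °C] = -0.6764
  Pd branch = 0.0129·Pd^0.44·e^(0.046·RH+f) = 0.566 μm/a
  Sd branch = 0.0175·Sd^0.57·e^(0.008·RH+0.085·T) = 0.5482 μm/a
  r_corr = 0.566 + 0.5482 = 1.114 μm/a
copper: temperature factor f = +0.126·(-17.8) = -2.2428
  SO₂ term: 0.0053·47.4^0.26·exp(0.059·60-2.2428) = 0.05289
  Cl⁻ term: 0.01025·580.6^0.27·exp(0.036·60+0.049·-7.8) = 0.3381
  sum: 0.05289 + 0.3381 → r_corr = 0.391 μm/a
Ordering by μm/a: zinc (1.11) > copper (0.391)

["zinc", "copper"]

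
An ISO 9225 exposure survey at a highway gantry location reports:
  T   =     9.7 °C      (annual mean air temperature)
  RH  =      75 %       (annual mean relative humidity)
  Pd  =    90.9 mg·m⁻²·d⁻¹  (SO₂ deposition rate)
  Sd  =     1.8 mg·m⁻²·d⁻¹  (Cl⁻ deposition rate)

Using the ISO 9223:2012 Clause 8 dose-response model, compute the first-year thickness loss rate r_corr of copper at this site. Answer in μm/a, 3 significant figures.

copper: T≤10 °C ⇒ hinge +0.126·(9.7−10) = -0.0378
  SO₂ term: 0.0053·90.9^0.26·exp(0.059·75-0.0378) = 1.377
  Cl⁻ term: 0.01025·1.8^0.27·exp(0.036·75+0.049·9.7) = 0.2875
  sum: 1.377 + 0.2875 → r_corr = 1.664 μm/a

r_corr = 1.66 μm/a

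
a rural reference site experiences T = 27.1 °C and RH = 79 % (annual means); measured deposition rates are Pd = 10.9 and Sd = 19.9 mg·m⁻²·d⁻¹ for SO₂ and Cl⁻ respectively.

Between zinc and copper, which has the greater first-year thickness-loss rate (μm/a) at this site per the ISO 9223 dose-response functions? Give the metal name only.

zinc

zinc: temperature factor f = -0.071·(17.1) = -1.2141
  Pd branch = 0.0129·Pd^0.44·e^(0.046·RH+f) = 0.415 μm/a
  Sd branch = 0.0175·Sd^0.57·e^(0.008·RH+0.085·T) = 1.812 μm/a
  r_corr = 0.415 + 1.812 = 2.227 μm/a
copper: T>10 °C ⇒ hinge -0.080·(27.1−10) = -1.3680
  Pd branch = 0.0053·Pd^0.26·e^(0.059·RH+f) = 0.2655 μm/a
  Sd branch = 0.01025·Sd^0.27·e^(0.036·RH+0.049·T) = 1.49 μm/a
  r_corr = 0.2655 + 1.49 = 1.756 μm/a
Ordering by μm/a: zinc (2.23) > copper (1.76)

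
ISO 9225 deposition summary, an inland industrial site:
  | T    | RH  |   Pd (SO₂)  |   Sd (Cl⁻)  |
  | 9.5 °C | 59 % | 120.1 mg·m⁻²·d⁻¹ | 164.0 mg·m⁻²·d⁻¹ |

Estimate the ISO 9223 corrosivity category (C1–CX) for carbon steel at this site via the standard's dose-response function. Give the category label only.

carbon steel: f(T) = +0.150·(T−10) [T≤10 °C] = -0.0750
  Pd branch = 1.77·Pd^0.52·e^(0.02·RH+f) = 64.45 μm/a
  Cl⁻ term: 0.102·164.0^0.62·exp(0.033·59+0.04·9.5) = 24.68
  sum: 64.45 + 24.68 → r_corr = 89.13 μm/a
ISO 9223 Table 2 (carbon steel): 80 < 89.1 ≤ 200 μm/a ⇒ C5

C5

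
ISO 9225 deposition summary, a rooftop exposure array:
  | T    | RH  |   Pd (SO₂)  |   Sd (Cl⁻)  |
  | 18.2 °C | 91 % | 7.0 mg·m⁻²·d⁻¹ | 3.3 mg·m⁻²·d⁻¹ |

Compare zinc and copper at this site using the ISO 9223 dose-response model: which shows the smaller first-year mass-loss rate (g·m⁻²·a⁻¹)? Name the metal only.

zinc

zinc: T>10 °C ⇒ hinge -0.071·(18.2−10) = -0.5822
  sulphur-dioxide contribution → 1.116 μm/a
  chloride contribution → 0.3362 μm/a
  ⇒ r_corr(zinc) = 1.452 μm/a
  mass loss = 1.452 μm/a × 7.14 g/cm³ = 10.37 g·m⁻²·a⁻¹
copper: T>10 °C ⇒ hinge -0.080·(18.2−10) = -0.6560
  sulphur-dioxide contribution → 0.9791 μm/a
  chloride contribution → 0.9136 μm/a
  total first-year rate 1.893 μm/a
  mass loss = 1.893 μm/a × 8.96 g/cm³ = 16.96 g·m⁻²·a⁻¹
Ordering by g·m⁻²·a⁻¹: copper (17) > zinc (10.4)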